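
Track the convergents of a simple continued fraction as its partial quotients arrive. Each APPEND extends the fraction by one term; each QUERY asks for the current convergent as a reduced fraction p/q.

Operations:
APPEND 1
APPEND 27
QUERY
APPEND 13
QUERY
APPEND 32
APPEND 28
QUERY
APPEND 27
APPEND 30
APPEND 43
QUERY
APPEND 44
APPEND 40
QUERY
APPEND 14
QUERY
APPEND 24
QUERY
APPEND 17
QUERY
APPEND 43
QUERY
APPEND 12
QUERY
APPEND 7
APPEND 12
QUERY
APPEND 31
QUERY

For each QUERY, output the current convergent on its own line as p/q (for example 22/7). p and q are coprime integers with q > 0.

APPEND 1: p_0 = 1·1 + 0 = 1, q_0 = 1·0 + 1 = 1 → 1/1
APPEND 27: p_1 = 27·1 + 1 = 28, q_1 = 27·1 + 0 = 27 → 28/27
APPEND 13: p_2 = 13·28 + 1 = 365, q_2 = 13·27 + 1 = 352 → 365/352
APPEND 32: p_3 = 32·365 + 28 = 11708, q_3 = 32·352 + 27 = 11291 → 11708/11291
APPEND 28: p_4 = 28·11708 + 365 = 328189, q_4 = 28·11291 + 352 = 316500 → 328189/316500
APPEND 27: p_5 = 27·328189 + 11708 = 8872811, q_5 = 27·316500 + 11291 = 8556791 → 8872811/8556791
APPEND 30: p_6 = 30·8872811 + 328189 = 266512519, q_6 = 30·8556791 + 316500 = 257020230 → 266512519/257020230
APPEND 43: p_7 = 43·266512519 + 8872811 = 11468911128, q_7 = 43·257020230 + 8556791 = 11060426681 → 11468911128/11060426681
APPEND 44: p_8 = 44·11468911128 + 266512519 = 504898602151, q_8 = 44·11060426681 + 257020230 = 486915794194 → 504898602151/486915794194
APPEND 40: p_9 = 40·504898602151 + 11468911128 = 20207412997168, q_9 = 40·486915794194 + 11060426681 = 19487692194441 → 20207412997168/19487692194441
APPEND 14: p_10 = 14·20207412997168 + 504898602151 = 283408680562503, q_10 = 14·19487692194441 + 486915794194 = 273314606516368 → 283408680562503/273314606516368
APPEND 24: p_11 = 24·283408680562503 + 20207412997168 = 6822015746497240, q_11 = 24·273314606516368 + 19487692194441 = 6579038248587273 → 6822015746497240/6579038248587273
APPEND 17: p_12 = 17·6822015746497240 + 283408680562503 = 116257676371015583, q_12 = 17·6579038248587273 + 273314606516368 = 112116964832500009 → 116257676371015583/112116964832500009
APPEND 43: p_13 = 43·116257676371015583 + 6822015746497240 = 5005902099700167309, q_13 = 43·112116964832500009 + 6579038248587273 = 4827608526046087660 → 5005902099700167309/4827608526046087660
APPEND 12: p_14 = 12·5005902099700167309 + 116257676371015583 = 60187082872773023291, q_14 = 12·4827608526046087660 + 112116964832500009 = 58043419277385551929 → 60187082872773023291/58043419277385551929
APPEND 7: p_15 = 7·60187082872773023291 + 5005902099700167309 = 426315482209111330346, q_15 = 7·58043419277385551929 + 4827608526046087660 = 411131543467744951163 → 426315482209111330346/411131543467744951163
APPEND 12: p_16 = 12·426315482209111330346 + 60187082872773023291 = 5175972869382108987443, q_16 = 12·411131543467744951163 + 58043419277385551929 = 4991621940890324965885 → 5175972869382108987443/4991621940890324965885
APPEND 31: p_17 = 31·5175972869382108987443 + 426315482209111330346 = 160881474433054489941079, q_17 = 31·4991621940890324965885 + 411131543467744951163 = 155151411711067818893598 → 160881474433054489941079/155151411711067818893598

28/27
365/352
328189/316500
11468911128/11060426681
20207412997168/19487692194441
283408680562503/273314606516368
6822015746497240/6579038248587273
116257676371015583/112116964832500009
5005902099700167309/4827608526046087660
60187082872773023291/58043419277385551929
5175972869382108987443/4991621940890324965885
160881474433054489941079/155151411711067818893598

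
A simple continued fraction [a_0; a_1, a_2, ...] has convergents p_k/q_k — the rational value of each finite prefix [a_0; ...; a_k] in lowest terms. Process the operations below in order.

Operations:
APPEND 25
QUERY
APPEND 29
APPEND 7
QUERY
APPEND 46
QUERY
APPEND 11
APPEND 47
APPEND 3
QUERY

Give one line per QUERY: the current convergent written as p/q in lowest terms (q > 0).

APPEND 25: p_0 = 25·1 + 0 = 25, q_0 = 25·0 + 1 = 1 → 25/1
APPEND 29: p_1 = 29·25 + 1 = 726, q_1 = 29·1 + 0 = 29 → 726/29
APPEND 7: p_2 = 7·726 + 25 = 5107, q_2 = 7·29 + 1 = 204 → 5107/204
APPEND 46: p_3 = 46·5107 + 726 = 235648, q_3 = 46·204 + 29 = 9413 → 235648/9413
APPEND 11: p_4 = 11·235648 + 5107 = 2597235, q_4 = 11·9413 + 204 = 103747 → 2597235/103747
APPEND 47: p_5 = 47·2597235 + 235648 = 122305693, q_5 = 47·103747 + 9413 = 4885522 → 122305693/4885522
APPEND 3: p_6 = 3·122305693 + 2597235 = 369514314, q_6 = 3·4885522 + 103747 = 14760313 → 369514314/14760313

25/1
5107/204
235648/9413
369514314/14760313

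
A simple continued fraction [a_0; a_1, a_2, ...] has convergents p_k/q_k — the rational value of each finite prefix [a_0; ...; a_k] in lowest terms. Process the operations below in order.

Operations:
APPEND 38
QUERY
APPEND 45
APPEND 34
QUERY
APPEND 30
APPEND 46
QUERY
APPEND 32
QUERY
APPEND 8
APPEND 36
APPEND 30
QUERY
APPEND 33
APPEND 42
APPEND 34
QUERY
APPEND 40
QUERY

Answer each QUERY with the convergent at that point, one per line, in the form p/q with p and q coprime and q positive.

38/1
58212/1531
80469478/2116381
2576771367/67770167
22448209428544/590397317087
1060421748430161163/27889536457094608
42448037002204540430/1116401165156839107

APPEND 38: p_0 = 38·1 + 0 = 38, q_0 = 38·0 + 1 = 1 → 38/1
APPEND 45: p_1 = 45·38 + 1 = 1711, q_1 = 45·1 + 0 = 45 → 1711/45
APPEND 34: p_2 = 34·1711 + 38 = 58212, q_2 = 34·45 + 1 = 1531 → 58212/1531
APPEND 30: p_3 = 30·58212 + 1711 = 1748071, q_3 = 30·1531 + 45 = 45975 → 1748071/45975
APPEND 46: p_4 = 46·1748071 + 58212 = 80469478, q_4 = 46·45975 + 1531 = 2116381 → 80469478/2116381
APPEND 32: p_5 = 32·80469478 + 1748071 = 2576771367, q_5 = 32·2116381 + 45975 = 67770167 → 2576771367/67770167
APPEND 8: p_6 = 8·2576771367 + 80469478 = 20694640414, q_6 = 8·67770167 + 2116381 = 544277717 → 20694640414/544277717
APPEND 36: p_7 = 36·20694640414 + 2576771367 = 747583826271, q_7 = 36·544277717 + 67770167 = 19661767979 → 747583826271/19661767979
APPEND 30: p_8 = 30·747583826271 + 20694640414 = 22448209428544, q_8 = 30·19661767979 + 544277717 = 590397317087 → 22448209428544/590397317087
APPEND 33: p_9 = 33·22448209428544 + 747583826271 = 741538494968223, q_9 = 33·590397317087 + 19661767979 = 19502773231850 → 741538494968223/19502773231850
APPEND 42: p_10 = 42·741538494968223 + 22448209428544 = 31167064998093910, q_10 = 42·19502773231850 + 590397317087 = 819706873054787 → 31167064998093910/819706873054787
APPEND 34: p_11 = 34·31167064998093910 + 741538494968223 = 1060421748430161163, q_11 = 34·819706873054787 + 19502773231850 = 27889536457094608 → 1060421748430161163/27889536457094608
APPEND 40: p_12 = 40·1060421748430161163 + 31167064998093910 = 42448037002204540430, q_12 = 40·27889536457094608 + 819706873054787 = 1116401165156839107 → 42448037002204540430/1116401165156839107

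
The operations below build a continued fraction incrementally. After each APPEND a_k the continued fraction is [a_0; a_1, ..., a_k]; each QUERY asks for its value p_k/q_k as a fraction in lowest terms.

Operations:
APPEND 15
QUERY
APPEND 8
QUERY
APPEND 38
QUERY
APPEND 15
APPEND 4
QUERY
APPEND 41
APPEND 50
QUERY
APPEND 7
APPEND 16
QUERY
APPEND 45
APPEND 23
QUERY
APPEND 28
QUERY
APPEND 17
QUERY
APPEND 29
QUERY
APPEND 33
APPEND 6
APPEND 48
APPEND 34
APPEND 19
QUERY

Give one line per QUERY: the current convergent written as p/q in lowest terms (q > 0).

15/1
121/8
4613/305
281877/18637
581595527/38453637
65906314919/4357560181
68372846540210/4520641063173
1917409570092197/126774309921148
32664335538107559/2159683909722689
949183140175211408/62757607691879129
5896054758520048454954831/389832347208290340028437

APPEND 15: p_0 = 15·1 + 0 = 15, q_0 = 15·0 + 1 = 1 → 15/1
APPEND 8: p_1 = 8·15 + 1 = 121, q_1 = 8·1 + 0 = 8 → 121/8
APPEND 38: p_2 = 38·121 + 15 = 4613, q_2 = 38·8 + 1 = 305 → 4613/305
APPEND 15: p_3 = 15·4613 + 121 = 69316, q_3 = 15·305 + 8 = 4583 → 69316/4583
APPEND 4: p_4 = 4·69316 + 4613 = 281877, q_4 = 4·4583 + 305 = 18637 → 281877/18637
APPEND 41: p_5 = 41·281877 + 69316 = 11626273, q_5 = 41·18637 + 4583 = 768700 → 11626273/768700
APPEND 50: p_6 = 50·11626273 + 281877 = 581595527, q_6 = 50·768700 + 18637 = 38453637 → 581595527/38453637
APPEND 7: p_7 = 7·581595527 + 11626273 = 4082794962, q_7 = 7·38453637 + 768700 = 269944159 → 4082794962/269944159
APPEND 16: p_8 = 16·4082794962 + 581595527 = 65906314919, q_8 = 16·269944159 + 38453637 = 4357560181 → 65906314919/4357560181
APPEND 45: p_9 = 45·65906314919 + 4082794962 = 2969866966317, q_9 = 45·4357560181 + 269944159 = 196360152304 → 2969866966317/196360152304
APPEND 23: p_10 = 23·2969866966317 + 65906314919 = 68372846540210, q_10 = 23·196360152304 + 4357560181 = 4520641063173 → 68372846540210/4520641063173
APPEND 28: p_11 = 28·68372846540210 + 2969866966317 = 1917409570092197, q_11 = 28·4520641063173 + 196360152304 = 126774309921148 → 1917409570092197/126774309921148
APPEND 17: p_12 = 17·1917409570092197 + 68372846540210 = 32664335538107559, q_12 = 17·126774309921148 + 4520641063173 = 2159683909722689 → 32664335538107559/2159683909722689
APPEND 29: p_13 = 29·32664335538107559 + 1917409570092197 = 949183140175211408, q_13 = 29·2159683909722689 + 126774309921148 = 62757607691879129 → 949183140175211408/62757607691879129
APPEND 33: p_14 = 33·949183140175211408 + 32664335538107559 = 31355707961320084023, q_14 = 33·62757607691879129 + 2159683909722689 = 2073160737741733946 → 31355707961320084023/2073160737741733946
APPEND 6: p_15 = 6·31355707961320084023 + 949183140175211408 = 189083430908095715546, q_15 = 6·2073160737741733946 + 62757607691879129 = 12501722034142282805 → 189083430908095715546/12501722034142282805
APPEND 48: p_16 = 48·189083430908095715546 + 31355707961320084023 = 9107360391549914430231, q_16 = 48·12501722034142282805 + 2073160737741733946 = 602155818376571308586 → 9107360391549914430231/602155818376571308586
APPEND 34: p_17 = 34·9107360391549914430231 + 189083430908095715546 = 309839336743605186343400, q_17 = 34·602155818376571308586 + 12501722034142282805 = 20485799546837566774729 → 309839336743605186343400/20485799546837566774729
APPEND 19: p_18 = 19·309839336743605186343400 + 9107360391549914430231 = 5896054758520048454954831, q_18 = 19·20485799546837566774729 + 602155818376571308586 = 389832347208290340028437 → 5896054758520048454954831/389832347208290340028437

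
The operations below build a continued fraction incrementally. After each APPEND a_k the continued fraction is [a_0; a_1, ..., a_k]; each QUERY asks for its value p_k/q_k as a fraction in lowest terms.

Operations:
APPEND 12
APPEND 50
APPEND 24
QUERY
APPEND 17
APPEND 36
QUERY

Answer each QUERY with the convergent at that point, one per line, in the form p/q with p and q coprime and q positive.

14436/1201
8870904/738013

APPEND 12: p_0 = 12·1 + 0 = 12, q_0 = 12·0 + 1 = 1 → 12/1
APPEND 50: p_1 = 50·12 + 1 = 601, q_1 = 50·1 + 0 = 50 → 601/50
APPEND 24: p_2 = 24·601 + 12 = 14436, q_2 = 24·50 + 1 = 1201 → 14436/1201
APPEND 17: p_3 = 17·14436 + 601 = 246013, q_3 = 17·1201 + 50 = 20467 → 246013/20467
APPEND 36: p_4 = 36·246013 + 14436 = 8870904, q_4 = 36·20467 + 1201 = 738013 → 8870904/738013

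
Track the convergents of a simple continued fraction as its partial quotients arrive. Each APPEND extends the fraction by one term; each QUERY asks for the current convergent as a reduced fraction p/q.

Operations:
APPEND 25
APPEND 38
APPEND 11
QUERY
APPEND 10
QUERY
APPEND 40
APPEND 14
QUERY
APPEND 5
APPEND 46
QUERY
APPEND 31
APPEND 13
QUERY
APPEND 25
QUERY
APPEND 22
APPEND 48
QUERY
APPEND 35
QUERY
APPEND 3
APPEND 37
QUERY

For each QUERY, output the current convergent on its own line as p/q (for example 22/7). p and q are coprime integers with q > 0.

APPEND 25: p_0 = 25·1 + 0 = 25, q_0 = 25·0 + 1 = 1 → 25/1
APPEND 38: p_1 = 38·25 + 1 = 951, q_1 = 38·1 + 0 = 38 → 951/38
APPEND 11: p_2 = 11·951 + 25 = 10486, q_2 = 11·38 + 1 = 419 → 10486/419
APPEND 10: p_3 = 10·10486 + 951 = 105811, q_3 = 10·419 + 38 = 4228 → 105811/4228
APPEND 40: p_4 = 40·105811 + 10486 = 4242926, q_4 = 40·4228 + 419 = 169539 → 4242926/169539
APPEND 14: p_5 = 14·4242926 + 105811 = 59506775, q_5 = 14·169539 + 4228 = 2377774 → 59506775/2377774
APPEND 5: p_6 = 5·59506775 + 4242926 = 301776801, q_6 = 5·2377774 + 169539 = 12058409 → 301776801/12058409
APPEND 46: p_7 = 46·301776801 + 59506775 = 13941239621, q_7 = 46·12058409 + 2377774 = 557064588 → 13941239621/557064588
APPEND 31: p_8 = 31·13941239621 + 301776801 = 432480205052, q_8 = 31·557064588 + 12058409 = 17281060637 → 432480205052/17281060637
APPEND 13: p_9 = 13·432480205052 + 13941239621 = 5636183905297, q_9 = 13·17281060637 + 557064588 = 225210852869 → 5636183905297/225210852869
APPEND 25: p_10 = 25·5636183905297 + 432480205052 = 141337077837477, q_10 = 25·225210852869 + 17281060637 = 5647552382362 → 141337077837477/5647552382362
APPEND 22: p_11 = 22·141337077837477 + 5636183905297 = 3115051896329791, q_11 = 22·5647552382362 + 225210852869 = 124471363264833 → 3115051896329791/124471363264833
APPEND 48: p_12 = 48·3115051896329791 + 141337077837477 = 149663828101667445, q_12 = 48·124471363264833 + 5647552382362 = 5980272989094346 → 149663828101667445/5980272989094346
APPEND 35: p_13 = 35·149663828101667445 + 3115051896329791 = 5241349035454690366, q_13 = 35·5980272989094346 + 124471363264833 = 209434025981566943 → 5241349035454690366/209434025981566943
APPEND 3: p_14 = 3·5241349035454690366 + 149663828101667445 = 15873710934465738543, q_14 = 3·209434025981566943 + 5980272989094346 = 634282350933795175 → 15873710934465738543/634282350933795175
APPEND 37: p_15 = 37·15873710934465738543 + 5241349035454690366 = 592568653610687016457, q_15 = 37·634282350933795175 + 209434025981566943 = 23677881010531988418 → 592568653610687016457/23677881010531988418

10486/419
105811/4228
59506775/2377774
13941239621/557064588
5636183905297/225210852869
141337077837477/5647552382362
149663828101667445/5980272989094346
5241349035454690366/209434025981566943
592568653610687016457/23677881010531988418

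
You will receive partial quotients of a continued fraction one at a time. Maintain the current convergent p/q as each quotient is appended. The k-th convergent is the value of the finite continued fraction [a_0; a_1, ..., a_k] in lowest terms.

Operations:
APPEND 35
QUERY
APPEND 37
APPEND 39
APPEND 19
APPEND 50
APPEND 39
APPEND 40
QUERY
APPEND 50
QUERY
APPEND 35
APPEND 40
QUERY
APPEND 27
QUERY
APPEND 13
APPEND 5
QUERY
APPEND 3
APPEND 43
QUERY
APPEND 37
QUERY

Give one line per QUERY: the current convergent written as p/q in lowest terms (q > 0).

35/1
75224726549/2147620654
3763115741478/107434688839
5275134142872638/150601903889599
142560406133239505/4070013766749192
9435362475508170520/269373918124894667
1306515219612686574329/37300222933716357795
48371227773509802747936/1380969431082751551511

APPEND 35: p_0 = 35·1 + 0 = 35, q_0 = 35·0 + 1 = 1 → 35/1
APPEND 37: p_1 = 37·35 + 1 = 1296, q_1 = 37·1 + 0 = 37 → 1296/37
APPEND 39: p_2 = 39·1296 + 35 = 50579, q_2 = 39·37 + 1 = 1444 → 50579/1444
APPEND 19: p_3 = 19·50579 + 1296 = 962297, q_3 = 19·1444 + 37 = 27473 → 962297/27473
APPEND 50: p_4 = 50·962297 + 50579 = 48165429, q_4 = 50·27473 + 1444 = 1375094 → 48165429/1375094
APPEND 39: p_5 = 39·48165429 + 962297 = 1879414028, q_5 = 39·1375094 + 27473 = 53656139 → 1879414028/53656139
APPEND 40: p_6 = 40·1879414028 + 48165429 = 75224726549, q_6 = 40·53656139 + 1375094 = 2147620654 → 75224726549/2147620654
APPEND 50: p_7 = 50·75224726549 + 1879414028 = 3763115741478, q_7 = 50·2147620654 + 53656139 = 107434688839 → 3763115741478/107434688839
APPEND 35: p_8 = 35·3763115741478 + 75224726549 = 131784275678279, q_8 = 35·107434688839 + 2147620654 = 3762361730019 → 131784275678279/3762361730019
APPEND 40: p_9 = 40·131784275678279 + 3763115741478 = 5275134142872638, q_9 = 40·3762361730019 + 107434688839 = 150601903889599 → 5275134142872638/150601903889599
APPEND 27: p_10 = 27·5275134142872638 + 131784275678279 = 142560406133239505, q_10 = 27·150601903889599 + 3762361730019 = 4070013766749192 → 142560406133239505/4070013766749192
APPEND 13: p_11 = 13·142560406133239505 + 5275134142872638 = 1858560413874986203, q_11 = 13·4070013766749192 + 150601903889599 = 53060780871629095 → 1858560413874986203/53060780871629095
APPEND 5: p_12 = 5·1858560413874986203 + 142560406133239505 = 9435362475508170520, q_12 = 5·53060780871629095 + 4070013766749192 = 269373918124894667 → 9435362475508170520/269373918124894667
APPEND 3: p_13 = 3·9435362475508170520 + 1858560413874986203 = 30164647840399497763, q_13 = 3·269373918124894667 + 53060780871629095 = 861182535246313096 → 30164647840399497763/861182535246313096
APPEND 43: p_14 = 43·30164647840399497763 + 9435362475508170520 = 1306515219612686574329, q_14 = 43·861182535246313096 + 269373918124894667 = 37300222933716357795 → 1306515219612686574329/37300222933716357795
APPEND 37: p_15 = 37·1306515219612686574329 + 30164647840399497763 = 48371227773509802747936, q_15 = 37·37300222933716357795 + 861182535246313096 = 1380969431082751551511 → 48371227773509802747936/1380969431082751551511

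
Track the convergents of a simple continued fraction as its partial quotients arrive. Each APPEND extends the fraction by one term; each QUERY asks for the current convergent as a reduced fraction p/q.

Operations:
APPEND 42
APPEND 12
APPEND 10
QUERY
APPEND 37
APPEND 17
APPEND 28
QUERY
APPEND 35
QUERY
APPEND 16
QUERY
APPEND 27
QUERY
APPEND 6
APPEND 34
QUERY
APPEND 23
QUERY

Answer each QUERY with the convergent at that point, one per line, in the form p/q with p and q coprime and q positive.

APPEND 42: p_0 = 42·1 + 0 = 42, q_0 = 42·0 + 1 = 1 → 42/1
APPEND 12: p_1 = 12·42 + 1 = 505, q_1 = 12·1 + 0 = 12 → 505/12
APPEND 10: p_2 = 10·505 + 42 = 5092, q_2 = 10·12 + 1 = 121 → 5092/121
APPEND 37: p_3 = 37·5092 + 505 = 188909, q_3 = 37·121 + 12 = 4489 → 188909/4489
APPEND 17: p_4 = 17·188909 + 5092 = 3216545, q_4 = 17·4489 + 121 = 76434 → 3216545/76434
APPEND 28: p_5 = 28·3216545 + 188909 = 90252169, q_5 = 28·76434 + 4489 = 2144641 → 90252169/2144641
APPEND 35: p_6 = 35·90252169 + 3216545 = 3162042460, q_6 = 35·2144641 + 76434 = 75138869 → 3162042460/75138869
APPEND 16: p_7 = 16·3162042460 + 90252169 = 50682931529, q_7 = 16·75138869 + 2144641 = 1204366545 → 50682931529/1204366545
APPEND 27: p_8 = 27·50682931529 + 3162042460 = 1371601193743, q_8 = 27·1204366545 + 75138869 = 32593035584 → 1371601193743/32593035584
APPEND 6: p_9 = 6·1371601193743 + 50682931529 = 8280290093987, q_9 = 6·32593035584 + 1204366545 = 196762580049 → 8280290093987/196762580049
APPEND 34: p_10 = 34·8280290093987 + 1371601193743 = 282901464389301, q_10 = 34·196762580049 + 32593035584 = 6722520757250 → 282901464389301/6722520757250
APPEND 23: p_11 = 23·282901464389301 + 8280290093987 = 6515013971047910, q_11 = 23·6722520757250 + 196762580049 = 154814739996799 → 6515013971047910/154814739996799

5092/121
90252169/2144641
3162042460/75138869
50682931529/1204366545
1371601193743/32593035584
282901464389301/6722520757250
6515013971047910/154814739996799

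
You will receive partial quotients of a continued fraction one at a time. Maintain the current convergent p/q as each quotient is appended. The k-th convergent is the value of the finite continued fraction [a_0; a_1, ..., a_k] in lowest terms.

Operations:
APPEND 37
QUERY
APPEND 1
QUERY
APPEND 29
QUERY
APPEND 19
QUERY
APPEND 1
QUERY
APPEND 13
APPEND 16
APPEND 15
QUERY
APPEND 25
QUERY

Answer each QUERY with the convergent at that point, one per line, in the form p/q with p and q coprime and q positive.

37/1
38/1
1139/30
21679/571
22818/601
77055703/2029559
1931508401/50873720

APPEND 37: p_0 = 37·1 + 0 = 37, q_0 = 37·0 + 1 = 1 → 37/1
APPEND 1: p_1 = 1·37 + 1 = 38, q_1 = 1·1 + 0 = 1 → 38/1
APPEND 29: p_2 = 29·38 + 37 = 1139, q_2 = 29·1 + 1 = 30 → 1139/30
APPEND 19: p_3 = 19·1139 + 38 = 21679, q_3 = 19·30 + 1 = 571 → 21679/571
APPEND 1: p_4 = 1·21679 + 1139 = 22818, q_4 = 1·571 + 30 = 601 → 22818/601
APPEND 13: p_5 = 13·22818 + 21679 = 318313, q_5 = 13·601 + 571 = 8384 → 318313/8384
APPEND 16: p_6 = 16·318313 + 22818 = 5115826, q_6 = 16·8384 + 601 = 134745 → 5115826/134745
APPEND 15: p_7 = 15·5115826 + 318313 = 77055703, q_7 = 15·134745 + 8384 = 2029559 → 77055703/2029559
APPEND 25: p_8 = 25·77055703 + 5115826 = 1931508401, q_8 = 25·2029559 + 134745 = 50873720 → 1931508401/50873720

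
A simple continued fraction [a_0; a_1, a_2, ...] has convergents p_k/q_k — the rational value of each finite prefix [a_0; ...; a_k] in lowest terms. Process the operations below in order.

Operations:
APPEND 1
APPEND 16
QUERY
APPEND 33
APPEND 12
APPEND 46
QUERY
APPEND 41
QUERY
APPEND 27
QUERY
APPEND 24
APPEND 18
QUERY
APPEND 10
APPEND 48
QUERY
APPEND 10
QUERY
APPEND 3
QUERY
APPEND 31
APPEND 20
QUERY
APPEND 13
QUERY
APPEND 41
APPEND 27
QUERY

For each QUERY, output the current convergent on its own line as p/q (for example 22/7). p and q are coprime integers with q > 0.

APPEND 1: p_0 = 1·1 + 0 = 1, q_0 = 1·0 + 1 = 1 → 1/1
APPEND 16: p_1 = 16·1 + 1 = 17, q_1 = 16·1 + 0 = 16 → 17/16
APPEND 33: p_2 = 33·17 + 1 = 562, q_2 = 33·16 + 1 = 529 → 562/529
APPEND 12: p_3 = 12·562 + 17 = 6761, q_3 = 12·529 + 16 = 6364 → 6761/6364
APPEND 46: p_4 = 46·6761 + 562 = 311568, q_4 = 46·6364 + 529 = 293273 → 311568/293273
APPEND 41: p_5 = 41·311568 + 6761 = 12781049, q_5 = 41·293273 + 6364 = 12030557 → 12781049/12030557
APPEND 27: p_6 = 27·12781049 + 311568 = 345399891, q_6 = 27·12030557 + 293273 = 325118312 → 345399891/325118312
APPEND 24: p_7 = 24·345399891 + 12781049 = 8302378433, q_7 = 24·325118312 + 12030557 = 7814870045 → 8302378433/7814870045
APPEND 18: p_8 = 18·8302378433 + 345399891 = 149788211685, q_8 = 18·7814870045 + 325118312 = 140992779122 → 149788211685/140992779122
APPEND 10: p_9 = 10·149788211685 + 8302378433 = 1506184495283, q_9 = 10·140992779122 + 7814870045 = 1417742661265 → 1506184495283/1417742661265
APPEND 48: p_10 = 48·1506184495283 + 149788211685 = 72446643985269, q_10 = 48·1417742661265 + 140992779122 = 68192640519842 → 72446643985269/68192640519842
APPEND 10: p_11 = 10·72446643985269 + 1506184495283 = 725972624347973, q_11 = 10·68192640519842 + 1417742661265 = 683344147859685 → 725972624347973/683344147859685
APPEND 3: p_12 = 3·725972624347973 + 72446643985269 = 2250364517029188, q_12 = 3·683344147859685 + 68192640519842 = 2118225084098897 → 2250364517029188/2118225084098897
APPEND 31: p_13 = 31·2250364517029188 + 725972624347973 = 70487272652252801, q_13 = 31·2118225084098897 + 683344147859685 = 66348321754925492 → 70487272652252801/66348321754925492
APPEND 20: p_14 = 20·70487272652252801 + 2250364517029188 = 1411995817562085208, q_14 = 20·66348321754925492 + 2118225084098897 = 1329084660182608737 → 1411995817562085208/1329084660182608737
APPEND 13: p_15 = 13·1411995817562085208 + 70487272652252801 = 18426432900959360505, q_15 = 13·1329084660182608737 + 66348321754925492 = 17344448904128839073 → 18426432900959360505/17344448904128839073
APPEND 41: p_16 = 41·18426432900959360505 + 1411995817562085208 = 756895744756895865913, q_16 = 41·17344448904128839073 + 1329084660182608737 = 712451489729465010730 → 756895744756895865913/712451489729465010730
APPEND 27: p_17 = 27·756895744756895865913 + 18426432900959360505 = 20454611541337147740156, q_17 = 27·712451489729465010730 + 17344448904128839073 = 19253534671599684128783 → 20454611541337147740156/19253534671599684128783

17/16
311568/293273
12781049/12030557
345399891/325118312
149788211685/140992779122
72446643985269/68192640519842
725972624347973/683344147859685
2250364517029188/2118225084098897
1411995817562085208/1329084660182608737
18426432900959360505/17344448904128839073
20454611541337147740156/19253534671599684128783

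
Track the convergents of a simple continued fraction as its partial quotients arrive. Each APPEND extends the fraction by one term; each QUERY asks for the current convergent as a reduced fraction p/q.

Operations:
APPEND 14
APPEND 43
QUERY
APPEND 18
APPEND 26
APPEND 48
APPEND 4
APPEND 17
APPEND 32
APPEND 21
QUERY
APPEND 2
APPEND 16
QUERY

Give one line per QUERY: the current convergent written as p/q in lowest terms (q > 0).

APPEND 14: p_0 = 14·1 + 0 = 14, q_0 = 14·0 + 1 = 1 → 14/1
APPEND 43: p_1 = 43·14 + 1 = 603, q_1 = 43·1 + 0 = 43 → 603/43
APPEND 18: p_2 = 18·603 + 14 = 10868, q_2 = 18·43 + 1 = 775 → 10868/775
APPEND 26: p_3 = 26·10868 + 603 = 283171, q_3 = 26·775 + 43 = 20193 → 283171/20193
APPEND 48: p_4 = 48·283171 + 10868 = 13603076, q_4 = 48·20193 + 775 = 970039 → 13603076/970039
APPEND 4: p_5 = 4·13603076 + 283171 = 54695475, q_5 = 4·970039 + 20193 = 3900349 → 54695475/3900349
APPEND 17: p_6 = 17·54695475 + 13603076 = 943426151, q_6 = 17·3900349 + 970039 = 67275972 → 943426151/67275972
APPEND 32: p_7 = 32·943426151 + 54695475 = 30244332307, q_7 = 32·67275972 + 3900349 = 2156731453 → 30244332307/2156731453
APPEND 21: p_8 = 21·30244332307 + 943426151 = 636074404598, q_8 = 21·2156731453 + 67275972 = 45358636485 → 636074404598/45358636485
APPEND 2: p_9 = 2·636074404598 + 30244332307 = 1302393141503, q_9 = 2·45358636485 + 2156731453 = 92874004423 → 1302393141503/92874004423
APPEND 16: p_10 = 16·1302393141503 + 636074404598 = 21474364668646, q_10 = 16·92874004423 + 45358636485 = 1531342707253 → 21474364668646/1531342707253

603/43
636074404598/45358636485
21474364668646/1531342707253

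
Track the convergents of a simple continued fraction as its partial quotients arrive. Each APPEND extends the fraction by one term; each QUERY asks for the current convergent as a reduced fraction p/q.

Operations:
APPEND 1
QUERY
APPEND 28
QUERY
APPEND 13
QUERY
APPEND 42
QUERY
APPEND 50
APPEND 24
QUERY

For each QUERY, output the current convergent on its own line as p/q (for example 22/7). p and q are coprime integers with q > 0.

1/1
29/28
378/365
15905/15358
19110977/18453718

APPEND 1: p_0 = 1·1 + 0 = 1, q_0 = 1·0 + 1 = 1 → 1/1
APPEND 28: p_1 = 28·1 + 1 = 29, q_1 = 28·1 + 0 = 28 → 29/28
APPEND 13: p_2 = 13·29 + 1 = 378, q_2 = 13·28 + 1 = 365 → 378/365
APPEND 42: p_3 = 42·378 + 29 = 15905, q_3 = 42·365 + 28 = 15358 → 15905/15358
APPEND 50: p_4 = 50·15905 + 378 = 795628, q_4 = 50·15358 + 365 = 768265 → 795628/768265
APPEND 24: p_5 = 24·795628 + 15905 = 19110977, q_5 = 24·768265 + 15358 = 18453718 → 19110977/18453718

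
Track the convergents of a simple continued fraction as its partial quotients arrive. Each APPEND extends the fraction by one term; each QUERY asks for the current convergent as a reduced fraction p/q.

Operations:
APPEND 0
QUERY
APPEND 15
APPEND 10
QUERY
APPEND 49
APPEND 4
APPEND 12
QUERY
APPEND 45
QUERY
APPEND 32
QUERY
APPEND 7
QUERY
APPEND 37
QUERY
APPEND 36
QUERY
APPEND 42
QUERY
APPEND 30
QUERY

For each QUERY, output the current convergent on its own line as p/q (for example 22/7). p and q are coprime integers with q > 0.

0/1
10/151
24179/365098
1090029/16459217
34905107/527060042
245425778/3705879511
9115658893/137644601949
328409145926/4958911549675
13802299787785/208411929688299
414397402779476/6257316802198645

APPEND 0: p_0 = 0·1 + 0 = 0, q_0 = 0·0 + 1 = 1 → 0/1
APPEND 15: p_1 = 15·0 + 1 = 1, q_1 = 15·1 + 0 = 15 → 1/15
APPEND 10: p_2 = 10·1 + 0 = 10, q_2 = 10·15 + 1 = 151 → 10/151
APPEND 49: p_3 = 49·10 + 1 = 491, q_3 = 49·151 + 15 = 7414 → 491/7414
APPEND 4: p_4 = 4·491 + 10 = 1974, q_4 = 4·7414 + 151 = 29807 → 1974/29807
APPEND 12: p_5 = 12·1974 + 491 = 24179, q_5 = 12·29807 + 7414 = 365098 → 24179/365098
APPEND 45: p_6 = 45·24179 + 1974 = 1090029, q_6 = 45·365098 + 29807 = 16459217 → 1090029/16459217
APPEND 32: p_7 = 32·1090029 + 24179 = 34905107, q_7 = 32·16459217 + 365098 = 527060042 → 34905107/527060042
APPEND 7: p_8 = 7·34905107 + 1090029 = 245425778, q_8 = 7·527060042 + 16459217 = 3705879511 → 245425778/3705879511
APPEND 37: p_9 = 37·245425778 + 34905107 = 9115658893, q_9 = 37·3705879511 + 527060042 = 137644601949 → 9115658893/137644601949
APPEND 36: p_10 = 36·9115658893 + 245425778 = 328409145926, q_10 = 36·137644601949 + 3705879511 = 4958911549675 → 328409145926/4958911549675
APPEND 42: p_11 = 42·328409145926 + 9115658893 = 13802299787785, q_11 = 42·4958911549675 + 137644601949 = 208411929688299 → 13802299787785/208411929688299
APPEND 30: p_12 = 30·13802299787785 + 328409145926 = 414397402779476, q_12 = 30·208411929688299 + 4958911549675 = 6257316802198645 → 414397402779476/6257316802198645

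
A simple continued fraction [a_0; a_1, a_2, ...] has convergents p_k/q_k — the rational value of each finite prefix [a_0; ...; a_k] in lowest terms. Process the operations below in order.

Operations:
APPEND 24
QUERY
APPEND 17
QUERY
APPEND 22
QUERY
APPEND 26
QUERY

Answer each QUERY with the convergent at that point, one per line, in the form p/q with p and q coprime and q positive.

APPEND 24: p_0 = 24·1 + 0 = 24, q_0 = 24·0 + 1 = 1 → 24/1
APPEND 17: p_1 = 17·24 + 1 = 409, q_1 = 17·1 + 0 = 17 → 409/17
APPEND 22: p_2 = 22·409 + 24 = 9022, q_2 = 22·17 + 1 = 375 → 9022/375
APPEND 26: p_3 = 26·9022 + 409 = 234981, q_3 = 26·375 + 17 = 9767 → 234981/9767

24/1
409/17
9022/375
234981/9767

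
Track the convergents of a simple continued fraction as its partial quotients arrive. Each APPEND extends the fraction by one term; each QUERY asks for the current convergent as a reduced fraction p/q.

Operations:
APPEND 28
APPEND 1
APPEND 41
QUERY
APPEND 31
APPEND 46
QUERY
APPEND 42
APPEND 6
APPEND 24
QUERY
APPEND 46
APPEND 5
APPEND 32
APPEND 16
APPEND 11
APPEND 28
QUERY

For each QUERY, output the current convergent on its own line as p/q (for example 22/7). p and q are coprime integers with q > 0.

APPEND 28: p_0 = 28·1 + 0 = 28, q_0 = 28·0 + 1 = 1 → 28/1
APPEND 1: p_1 = 1·28 + 1 = 29, q_1 = 1·1 + 0 = 1 → 29/1
APPEND 41: p_2 = 41·29 + 28 = 1217, q_2 = 41·1 + 1 = 42 → 1217/42
APPEND 31: p_3 = 31·1217 + 29 = 37756, q_3 = 31·42 + 1 = 1303 → 37756/1303
APPEND 46: p_4 = 46·37756 + 1217 = 1737993, q_4 = 46·1303 + 42 = 59980 → 1737993/59980
APPEND 42: p_5 = 42·1737993 + 37756 = 73033462, q_5 = 42·59980 + 1303 = 2520463 → 73033462/2520463
APPEND 6: p_6 = 6·73033462 + 1737993 = 439938765, q_6 = 6·2520463 + 59980 = 15182758 → 439938765/15182758
APPEND 24: p_7 = 24·439938765 + 73033462 = 10631563822, q_7 = 24·15182758 + 2520463 = 366906655 → 10631563822/366906655
APPEND 46: p_8 = 46·10631563822 + 439938765 = 489491874577, q_8 = 46·366906655 + 15182758 = 16892888888 → 489491874577/16892888888
APPEND 5: p_9 = 5·489491874577 + 10631563822 = 2458090936707, q_9 = 5·16892888888 + 366906655 = 84831351095 → 2458090936707/84831351095
APPEND 32: p_10 = 32·2458090936707 + 489491874577 = 79148401849201, q_10 = 32·84831351095 + 16892888888 = 2731496123928 → 79148401849201/2731496123928
APPEND 16: p_11 = 16·79148401849201 + 2458090936707 = 1268832520523923, q_11 = 16·2731496123928 + 84831351095 = 43788769333943 → 1268832520523923/43788769333943
APPEND 11: p_12 = 11·1268832520523923 + 79148401849201 = 14036306127612354, q_12 = 11·43788769333943 + 2731496123928 = 484407958797301 → 14036306127612354/484407958797301
APPEND 28: p_13 = 28·14036306127612354 + 1268832520523923 = 394285404093669835, q_13 = 28·484407958797301 + 43788769333943 = 13607211615658371 → 394285404093669835/13607211615658371

1217/42
1737993/59980
10631563822/366906655
394285404093669835/13607211615658371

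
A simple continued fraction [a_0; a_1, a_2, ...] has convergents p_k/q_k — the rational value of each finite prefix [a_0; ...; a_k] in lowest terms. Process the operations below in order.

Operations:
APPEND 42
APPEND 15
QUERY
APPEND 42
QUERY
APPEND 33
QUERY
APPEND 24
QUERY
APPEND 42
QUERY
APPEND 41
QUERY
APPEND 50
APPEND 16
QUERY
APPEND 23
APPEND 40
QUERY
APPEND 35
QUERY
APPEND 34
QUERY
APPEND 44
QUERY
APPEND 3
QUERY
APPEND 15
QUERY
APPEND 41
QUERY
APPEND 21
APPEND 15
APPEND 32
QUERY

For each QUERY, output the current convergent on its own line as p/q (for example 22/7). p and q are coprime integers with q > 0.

APPEND 42: p_0 = 42·1 + 0 = 42, q_0 = 42·0 + 1 = 1 → 42/1
APPEND 15: p_1 = 15·42 + 1 = 631, q_1 = 15·1 + 0 = 15 → 631/15
APPEND 42: p_2 = 42·631 + 42 = 26544, q_2 = 42·15 + 1 = 631 → 26544/631
APPEND 33: p_3 = 33·26544 + 631 = 876583, q_3 = 33·631 + 15 = 20838 → 876583/20838
APPEND 24: p_4 = 24·876583 + 26544 = 21064536, q_4 = 24·20838 + 631 = 500743 → 21064536/500743
APPEND 42: p_5 = 42·21064536 + 876583 = 885587095, q_5 = 42·500743 + 20838 = 21052044 → 885587095/21052044
APPEND 41: p_6 = 41·885587095 + 21064536 = 36330135431, q_6 = 41·21052044 + 500743 = 863634547 → 36330135431/863634547
APPEND 50: p_7 = 50·36330135431 + 885587095 = 1817392358645, q_7 = 50·863634547 + 21052044 = 43202779394 → 1817392358645/43202779394
APPEND 16: p_8 = 16·1817392358645 + 36330135431 = 29114607873751, q_8 = 16·43202779394 + 863634547 = 692108104851 → 29114607873751/692108104851
APPEND 23: p_9 = 23·29114607873751 + 1817392358645 = 671453373454918, q_9 = 23·692108104851 + 43202779394 = 15961689190967 → 671453373454918/15961689190967
APPEND 40: p_10 = 40·671453373454918 + 29114607873751 = 26887249546070471, q_10 = 40·15961689190967 + 692108104851 = 639159675743531 → 26887249546070471/639159675743531
APPEND 35: p_11 = 35·26887249546070471 + 671453373454918 = 941725187485921403, q_11 = 35·639159675743531 + 15961689190967 = 22386550340214552 → 941725187485921403/22386550340214552
APPEND 34: p_12 = 34·941725187485921403 + 26887249546070471 = 32045543624067398173, q_12 = 34·22386550340214552 + 639159675743531 = 761781871243038299 → 32045543624067398173/761781871243038299
APPEND 44: p_13 = 44·32045543624067398173 + 941725187485921403 = 1410945644646451441015, q_13 = 44·761781871243038299 + 22386550340214552 = 33540788885033899708 → 1410945644646451441015/33540788885033899708
APPEND 3: p_14 = 3·1410945644646451441015 + 32045543624067398173 = 4264882477563421721218, q_14 = 3·33540788885033899708 + 761781871243038299 = 101384148526344737423 → 4264882477563421721218/101384148526344737423
APPEND 15: p_15 = 15·4264882477563421721218 + 1410945644646451441015 = 65384182808097777259285, q_15 = 15·101384148526344737423 + 33540788885033899708 = 1554303016780204961053 → 65384182808097777259285/1554303016780204961053
APPEND 41: p_16 = 41·65384182808097777259285 + 4264882477563421721218 = 2685016377609572289351903, q_16 = 41·1554303016780204961053 + 101384148526344737423 = 63827807836514748140596 → 2685016377609572289351903/63827807836514748140596
APPEND 21: p_17 = 21·2685016377609572289351903 + 65384182808097777259285 = 56450728112609115853649248, q_17 = 21·63827807836514748140596 + 1554303016780204961053 = 1341938267583589915913569 → 56450728112609115853649248/1341938267583589915913569
APPEND 15: p_18 = 15·56450728112609115853649248 + 2685016377609572289351903 = 849445938066746310094090623, q_18 = 15·1341938267583589915913569 + 63827807836514748140596 = 20192901821590363486844131 → 849445938066746310094090623/20192901821590363486844131
APPEND 32: p_19 = 32·849445938066746310094090623 + 56450728112609115853649248 = 27238720746248491038864549184, q_19 = 32·20192901821590363486844131 + 1341938267583589915913569 = 647514796558475221494925761 → 27238720746248491038864549184/647514796558475221494925761

631/15
26544/631
876583/20838
21064536/500743
885587095/21052044
36330135431/863634547
29114607873751/692108104851
26887249546070471/639159675743531
941725187485921403/22386550340214552
32045543624067398173/761781871243038299
1410945644646451441015/33540788885033899708
4264882477563421721218/101384148526344737423
65384182808097777259285/1554303016780204961053
2685016377609572289351903/63827807836514748140596
27238720746248491038864549184/647514796558475221494925761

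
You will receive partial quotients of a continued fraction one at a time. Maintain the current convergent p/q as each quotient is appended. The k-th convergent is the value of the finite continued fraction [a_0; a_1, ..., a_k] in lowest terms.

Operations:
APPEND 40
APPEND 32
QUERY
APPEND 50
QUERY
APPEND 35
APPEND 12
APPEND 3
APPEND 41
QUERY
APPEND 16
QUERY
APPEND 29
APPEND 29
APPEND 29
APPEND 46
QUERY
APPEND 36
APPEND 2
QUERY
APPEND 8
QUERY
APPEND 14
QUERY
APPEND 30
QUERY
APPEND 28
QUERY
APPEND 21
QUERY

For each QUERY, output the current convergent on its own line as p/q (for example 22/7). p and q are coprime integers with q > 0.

APPEND 40: p_0 = 40·1 + 0 = 40, q_0 = 40·0 + 1 = 1 → 40/1
APPEND 32: p_1 = 32·40 + 1 = 1281, q_1 = 32·1 + 0 = 32 → 1281/32
APPEND 50: p_2 = 50·1281 + 40 = 64090, q_2 = 50·32 + 1 = 1601 → 64090/1601
APPEND 35: p_3 = 35·64090 + 1281 = 2244431, q_3 = 35·1601 + 32 = 56067 → 2244431/56067
APPEND 12: p_4 = 12·2244431 + 64090 = 26997262, q_4 = 12·56067 + 1601 = 674405 → 26997262/674405
APPEND 3: p_5 = 3·26997262 + 2244431 = 83236217, q_5 = 3·674405 + 56067 = 2079282 → 83236217/2079282
APPEND 41: p_6 = 41·83236217 + 26997262 = 3439682159, q_6 = 41·2079282 + 674405 = 85924967 → 3439682159/85924967
APPEND 16: p_7 = 16·3439682159 + 83236217 = 55118150761, q_7 = 16·85924967 + 2079282 = 1376878754 → 55118150761/1376878754
APPEND 29: p_8 = 29·55118150761 + 3439682159 = 1601866054228, q_8 = 29·1376878754 + 85924967 = 40015408833 → 1601866054228/40015408833
APPEND 29: p_9 = 29·1601866054228 + 55118150761 = 46509233723373, q_9 = 29·40015408833 + 1376878754 = 1161823734911 → 46509233723373/1161823734911
APPEND 29: p_10 = 29·46509233723373 + 1601866054228 = 1350369644032045, q_10 = 29·1161823734911 + 40015408833 = 33732903721252 → 1350369644032045/33732903721252
APPEND 46: p_11 = 46·1350369644032045 + 46509233723373 = 62163512859197443, q_11 = 46·33732903721252 + 1161823734911 = 1552875394912503 → 62163512859197443/1552875394912503
APPEND 36: p_12 = 36·62163512859197443 + 1350369644032045 = 2239236832575139993, q_12 = 36·1552875394912503 + 33732903721252 = 55937247120571360 → 2239236832575139993/55937247120571360
APPEND 2: p_13 = 2·2239236832575139993 + 62163512859197443 = 4540637178009477429, q_13 = 2·55937247120571360 + 1552875394912503 = 113427369636055223 → 4540637178009477429/113427369636055223
APPEND 8: p_14 = 8·4540637178009477429 + 2239236832575139993 = 38564334256650959425, q_14 = 8·113427369636055223 + 55937247120571360 = 963356204209013144 → 38564334256650959425/963356204209013144
APPEND 14: p_15 = 14·38564334256650959425 + 4540637178009477429 = 544441316771122909379, q_15 = 14·963356204209013144 + 113427369636055223 = 13600414228562239239 → 544441316771122909379/13600414228562239239
APPEND 30: p_16 = 30·544441316771122909379 + 38564334256650959425 = 16371803837390338240795, q_16 = 30·13600414228562239239 + 963356204209013144 = 408975783061076190314 → 16371803837390338240795/408975783061076190314
APPEND 28: p_17 = 28·16371803837390338240795 + 544441316771122909379 = 458954948763700593651639, q_17 = 28·408975783061076190314 + 13600414228562239239 = 11464922339938695568031 → 458954948763700593651639/11464922339938695568031
APPEND 21: p_18 = 21·458954948763700593651639 + 16371803837390338240795 = 9654425727875102804925214, q_18 = 21·11464922339938695568031 + 408975783061076190314 = 241172344921773683118965 → 9654425727875102804925214/241172344921773683118965

1281/32
64090/1601
3439682159/85924967
55118150761/1376878754
62163512859197443/1552875394912503
4540637178009477429/113427369636055223
38564334256650959425/963356204209013144
544441316771122909379/13600414228562239239
16371803837390338240795/408975783061076190314
458954948763700593651639/11464922339938695568031
9654425727875102804925214/241172344921773683118965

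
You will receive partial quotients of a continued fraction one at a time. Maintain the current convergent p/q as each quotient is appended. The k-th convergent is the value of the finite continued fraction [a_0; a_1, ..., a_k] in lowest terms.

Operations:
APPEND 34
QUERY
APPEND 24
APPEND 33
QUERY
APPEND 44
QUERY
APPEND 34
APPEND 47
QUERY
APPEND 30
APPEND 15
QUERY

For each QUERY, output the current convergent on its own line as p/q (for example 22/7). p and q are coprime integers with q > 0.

34/1
26995/793
1188597/34916
1901835368/55867955
858334340363/25214266760

APPEND 34: p_0 = 34·1 + 0 = 34, q_0 = 34·0 + 1 = 1 → 34/1
APPEND 24: p_1 = 24·34 + 1 = 817, q_1 = 24·1 + 0 = 24 → 817/24
APPEND 33: p_2 = 33·817 + 34 = 26995, q_2 = 33·24 + 1 = 793 → 26995/793
APPEND 44: p_3 = 44·26995 + 817 = 1188597, q_3 = 44·793 + 24 = 34916 → 1188597/34916
APPEND 34: p_4 = 34·1188597 + 26995 = 40439293, q_4 = 34·34916 + 793 = 1187937 → 40439293/1187937
APPEND 47: p_5 = 47·40439293 + 1188597 = 1901835368, q_5 = 47·1187937 + 34916 = 55867955 → 1901835368/55867955
APPEND 30: p_6 = 30·1901835368 + 40439293 = 57095500333, q_6 = 30·55867955 + 1187937 = 1677226587 → 57095500333/1677226587
APPEND 15: p_7 = 15·57095500333 + 1901835368 = 858334340363, q_7 = 15·1677226587 + 55867955 = 25214266760 → 858334340363/25214266760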